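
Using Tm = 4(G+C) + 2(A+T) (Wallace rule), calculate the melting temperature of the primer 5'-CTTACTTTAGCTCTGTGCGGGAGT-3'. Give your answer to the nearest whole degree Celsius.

72°C

Base counts: A=3, T=9, G=7, C=5 (length 24).
Tm = 2·(3+9) + 4·(7+5) = 2·12 + 4·12 = 24 + 48 = 72°C.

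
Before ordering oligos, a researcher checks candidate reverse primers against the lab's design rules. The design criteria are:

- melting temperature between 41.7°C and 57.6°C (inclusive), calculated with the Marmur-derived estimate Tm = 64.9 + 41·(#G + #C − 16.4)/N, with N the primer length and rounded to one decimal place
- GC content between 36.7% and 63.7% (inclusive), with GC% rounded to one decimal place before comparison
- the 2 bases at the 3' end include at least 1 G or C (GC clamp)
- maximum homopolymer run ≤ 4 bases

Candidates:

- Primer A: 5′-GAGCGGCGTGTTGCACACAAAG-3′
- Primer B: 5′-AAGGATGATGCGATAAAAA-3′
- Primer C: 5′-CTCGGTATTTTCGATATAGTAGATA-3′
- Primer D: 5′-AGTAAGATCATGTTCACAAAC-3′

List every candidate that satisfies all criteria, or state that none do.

None of the candidates satisfy all criteria.

Primer A (22 nt, A=6 T=3 G=8 C=5): Tm = 64.9 + 41·(13 − 16.4)/22 = 58.6°C, outside 41.7–57.6°C ✗; GC 13/22 = 59.1% ✓; 3' end AG has 1 G/C ✓; longest run = 3 ✓ — fails.
Primer B (19 nt, A=10 T=3 G=5 C=1): Tm = 64.9 + 41·(6 − 16.4)/19 = 42.5°C ✓; GC 6/19 = 31.6%, outside 36.7–63.7% ✗; 3' end AA has 0 G/C, need ≥1 ✗; longest run = 5, exceeds 4 ✗ — fails.
Primer C (25 nt, A=7 T=10 G=5 C=3): Tm = 64.9 + 41·(8 − 16.4)/25 = 51.1°C ✓; GC 8/25 = 32.0%, outside 36.7–63.7% ✗; 3' end TA has 0 G/C, need ≥1 ✗; longest run = 4 ✓ — fails.
Primer D (21 nt, A=9 T=5 G=3 C=4): Tm = 64.9 + 41·(7 − 16.4)/21 = 46.5°C ✓; GC 7/21 = 33.3%, outside 36.7–63.7% ✗; 3' end AC has 1 G/C ✓; longest run = 3 ✓ — fails.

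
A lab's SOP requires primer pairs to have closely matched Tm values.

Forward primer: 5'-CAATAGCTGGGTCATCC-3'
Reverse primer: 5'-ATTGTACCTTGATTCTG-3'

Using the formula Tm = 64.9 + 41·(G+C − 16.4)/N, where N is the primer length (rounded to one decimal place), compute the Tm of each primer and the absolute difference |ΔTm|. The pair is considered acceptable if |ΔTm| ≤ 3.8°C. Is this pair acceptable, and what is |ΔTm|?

Forward: G+C = 9, N = 17 → Tm = 64.9 + 41·(9 − 16.4)/17 = 47.1°C.
Reverse: G+C = 6, N = 17 → Tm = 64.9 + 41·(6 − 16.4)/17 = 39.8°C.
|ΔTm| = |47.1 − 39.8| = 7.3°C, > 3.8°C.

|ΔTm| = 7.3°C; the pair is not acceptable.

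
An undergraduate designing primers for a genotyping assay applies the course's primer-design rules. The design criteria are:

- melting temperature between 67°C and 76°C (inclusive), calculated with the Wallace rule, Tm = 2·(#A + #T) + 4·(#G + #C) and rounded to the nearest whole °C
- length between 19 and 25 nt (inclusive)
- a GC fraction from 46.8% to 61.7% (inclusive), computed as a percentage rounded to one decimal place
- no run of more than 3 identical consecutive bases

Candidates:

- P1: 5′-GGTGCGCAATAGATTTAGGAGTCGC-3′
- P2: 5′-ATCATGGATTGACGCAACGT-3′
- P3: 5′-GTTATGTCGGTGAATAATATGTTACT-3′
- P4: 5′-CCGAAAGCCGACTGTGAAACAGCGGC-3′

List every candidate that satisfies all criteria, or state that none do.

P1 only.

P1 (25 nt, A=6 T=6 G=9 C=4): Tm = 2·12 + 4·13 = 76°C ✓; length 25 ✓; GC 13/25 = 52.0% ✓; longest run = 3 ✓ — passes.
P2 (20 nt, A=6 T=5 G=5 C=4): Tm = 2·11 + 4·9 = 58°C, outside 67–76°C ✗; length 20 ✓; GC 9/20 = 45.0%, outside 46.8–61.7% ✗; longest run = 2 ✓ — fails.
P3 (26 nt, A=7 T=11 G=6 C=2): Tm = 2·18 + 4·8 = 68°C ✓; length 26, outside 19–25 ✗; GC 8/26 = 30.8%, outside 46.8–61.7% ✗; longest run = 2 ✓ — fails.
P4 (26 nt, A=8 T=2 G=8 C=8): Tm = 2·10 + 4·16 = 84°C, outside 67–76°C ✗; length 26, outside 19–25 ✗; GC 16/26 = 61.5% ✓; longest run = 3 ✓ — fails.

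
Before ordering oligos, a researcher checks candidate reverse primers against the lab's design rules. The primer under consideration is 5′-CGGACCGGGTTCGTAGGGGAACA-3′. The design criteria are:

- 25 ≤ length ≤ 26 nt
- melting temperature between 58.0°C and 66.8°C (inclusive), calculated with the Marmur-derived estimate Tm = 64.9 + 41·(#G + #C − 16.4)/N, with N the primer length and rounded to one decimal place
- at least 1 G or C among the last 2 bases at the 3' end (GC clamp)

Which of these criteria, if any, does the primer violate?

Base counts: A=5, T=3, G=10, C=5 (length 23).
length: length 23, outside 25–26 ✗
Tm: Tm = 64.9 + 41·(15 − 16.4)/23 = 62.4°C ✓
GC clamp: 3' end CA has 1 G/C ✓

Fails: length.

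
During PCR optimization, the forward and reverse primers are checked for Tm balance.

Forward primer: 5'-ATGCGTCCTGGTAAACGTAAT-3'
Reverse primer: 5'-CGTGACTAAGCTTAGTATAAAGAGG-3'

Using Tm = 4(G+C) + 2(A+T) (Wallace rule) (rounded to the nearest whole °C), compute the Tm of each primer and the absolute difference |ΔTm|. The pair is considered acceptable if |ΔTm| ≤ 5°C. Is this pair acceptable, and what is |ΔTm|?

Forward: A=6 T=6 G=5 C=4 → Tm = 2·12 + 4·9 = 60°C.
Reverse: A=9 T=6 G=7 C=3 → Tm = 2·15 + 4·10 = 70°C.
|ΔTm| = |60 − 70| = 10°C, > 5°C.

|ΔTm| = 10°C; the pair is not acceptable.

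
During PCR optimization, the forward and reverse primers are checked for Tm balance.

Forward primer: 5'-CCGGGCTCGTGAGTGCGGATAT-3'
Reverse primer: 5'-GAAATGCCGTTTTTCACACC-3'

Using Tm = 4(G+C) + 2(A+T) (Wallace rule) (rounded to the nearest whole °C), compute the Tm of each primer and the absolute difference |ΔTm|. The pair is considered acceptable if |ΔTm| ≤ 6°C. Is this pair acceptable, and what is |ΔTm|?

|ΔTm| = 14°C; the pair is not acceptable.

Forward: A=3 T=5 G=9 C=5 → Tm = 2·8 + 4·14 = 72°C.
Reverse: A=5 T=6 G=3 C=6 → Tm = 2·11 + 4·9 = 58°C.
|ΔTm| = |72 − 58| = 14°C, > 6°C.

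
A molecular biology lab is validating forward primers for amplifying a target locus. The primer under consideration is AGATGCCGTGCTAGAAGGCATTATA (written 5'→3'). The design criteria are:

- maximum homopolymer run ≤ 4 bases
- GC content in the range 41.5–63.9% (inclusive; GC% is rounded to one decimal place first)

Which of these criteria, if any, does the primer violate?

Meets all criteria.

Base counts: A=8, T=6, G=7, C=4 (length 25).
homopolymer run: longest run = 2 ✓
GC content: GC 11/25 = 44.0% ✓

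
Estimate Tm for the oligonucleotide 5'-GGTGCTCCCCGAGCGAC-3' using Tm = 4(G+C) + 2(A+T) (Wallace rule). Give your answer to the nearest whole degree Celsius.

Base counts: A=2, T=2, G=6, C=7 (length 17).
Tm = 2·(2+2) + 4·(6+7) = 2·4 + 4·13 = 8 + 52 = 60°C.

60°C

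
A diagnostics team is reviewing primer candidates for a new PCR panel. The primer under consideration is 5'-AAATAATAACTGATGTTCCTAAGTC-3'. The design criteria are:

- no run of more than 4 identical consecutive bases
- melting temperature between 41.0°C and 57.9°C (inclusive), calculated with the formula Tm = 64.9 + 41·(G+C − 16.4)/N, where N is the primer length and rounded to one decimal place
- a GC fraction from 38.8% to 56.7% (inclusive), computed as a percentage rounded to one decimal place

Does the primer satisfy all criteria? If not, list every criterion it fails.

Fails: GC content.

Base counts: A=10, T=8, G=3, C=4 (length 25).
homopolymer run: longest run = 3 ✓
Tm: Tm = 64.9 + 41·(7 − 16.4)/25 = 49.5°C ✓
GC content: GC 7/25 = 28.0%, outside 38.8–56.7% ✗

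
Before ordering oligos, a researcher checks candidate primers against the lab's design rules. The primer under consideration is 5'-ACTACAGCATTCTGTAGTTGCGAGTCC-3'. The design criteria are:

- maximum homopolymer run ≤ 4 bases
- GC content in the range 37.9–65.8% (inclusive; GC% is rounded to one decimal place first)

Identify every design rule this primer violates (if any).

Base counts: A=6, T=8, G=6, C=7 (length 27).
homopolymer run: longest run = 2 ✓
GC content: GC 13/27 = 48.1% ✓

Meets all criteria.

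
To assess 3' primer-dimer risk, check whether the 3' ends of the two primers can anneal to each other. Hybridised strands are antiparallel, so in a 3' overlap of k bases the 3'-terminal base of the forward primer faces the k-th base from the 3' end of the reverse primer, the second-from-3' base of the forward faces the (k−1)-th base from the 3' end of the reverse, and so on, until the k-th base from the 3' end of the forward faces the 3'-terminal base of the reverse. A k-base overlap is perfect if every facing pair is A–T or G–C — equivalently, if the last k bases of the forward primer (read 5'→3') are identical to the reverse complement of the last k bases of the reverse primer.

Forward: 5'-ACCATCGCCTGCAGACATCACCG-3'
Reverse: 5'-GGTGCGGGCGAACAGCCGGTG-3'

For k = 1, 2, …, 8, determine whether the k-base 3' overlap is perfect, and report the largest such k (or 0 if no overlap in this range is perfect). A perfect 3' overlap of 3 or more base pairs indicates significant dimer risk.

Longest perfect overlap: 5 complementary base pairs; significant dimer risk (threshold 3).

Last 8 bases (5'→3') — forward …CATCACCG, reverse …AGCCGGTG.
Reverse complement of the reverse primer's last 8 bases: CACCGGCT; its first k bases are the reverse complement of the reverse primer's last k bases, so a perfect k-base overlap needs the forward primer's last k bases to equal them.
Comparing (forward last k vs required): k=1: G vs C ✗; k=2: CG vs CA ✗; k=3: CCG vs CAC ✗; k=4: ACCG vs CACC ✗; k=5: CACCG vs CACCG ✓; k=6: TCACCG vs CACCGG ✗; k=7: ATCACCG vs CACCGGC ✗; k=8: CATCACCG vs CACCGGCT ✗.
Only k = 5 is perfect, so the longest perfect 3' overlap is 5.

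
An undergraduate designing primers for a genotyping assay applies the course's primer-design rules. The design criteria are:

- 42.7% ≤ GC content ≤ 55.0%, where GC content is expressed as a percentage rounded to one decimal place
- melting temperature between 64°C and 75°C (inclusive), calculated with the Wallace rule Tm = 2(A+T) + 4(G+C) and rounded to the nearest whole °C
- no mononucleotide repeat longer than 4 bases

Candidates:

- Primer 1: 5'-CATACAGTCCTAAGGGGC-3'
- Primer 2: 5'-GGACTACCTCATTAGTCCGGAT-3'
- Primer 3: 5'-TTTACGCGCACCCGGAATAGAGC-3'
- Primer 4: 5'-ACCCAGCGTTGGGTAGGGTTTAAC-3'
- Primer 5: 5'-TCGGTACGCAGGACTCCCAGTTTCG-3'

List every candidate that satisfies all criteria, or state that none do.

Primer 1 (18 nt, A=5 T=3 G=5 C=5): GC 10/18 = 55.6%, outside 42.7–55.0% ✗; Tm = 2·8 + 4·10 = 56°C, outside 64–75°C ✗; longest run = 4 ✓ — fails.
Primer 2 (22 nt, A=5 T=6 G=5 C=6): GC 11/22 = 50.0% ✓; Tm = 2·11 + 4·11 = 66°C ✓; longest run = 2 ✓ — passes.
Primer 3 (23 nt, A=6 T=4 G=6 C=7): GC 13/23 = 56.5%, outside 42.7–55.0% ✗; Tm = 2·10 + 4·13 = 72°C ✓; longest run = 3 ✓ — fails.
Primer 4 (24 nt, A=5 T=6 G=8 C=5): GC 13/24 = 54.2% ✓; Tm = 2·11 + 4·13 = 74°C ✓; longest run = 3 ✓ — passes.
Primer 5 (25 nt, A=4 T=6 G=7 C=8): GC 15/25 = 60.0%, outside 42.7–55.0% ✗; Tm = 2·10 + 4·15 = 80°C, outside 64–75°C ✗; longest run = 3 ✓ — fails.

Primer 2 and Primer 4.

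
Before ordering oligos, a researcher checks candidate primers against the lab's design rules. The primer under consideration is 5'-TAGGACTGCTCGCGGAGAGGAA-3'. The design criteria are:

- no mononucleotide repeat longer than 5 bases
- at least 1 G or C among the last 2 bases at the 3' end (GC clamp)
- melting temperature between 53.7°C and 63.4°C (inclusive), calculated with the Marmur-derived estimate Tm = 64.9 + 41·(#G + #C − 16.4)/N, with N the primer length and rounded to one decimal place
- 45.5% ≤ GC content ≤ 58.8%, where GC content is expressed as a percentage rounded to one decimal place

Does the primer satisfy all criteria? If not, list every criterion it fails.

Fails: GC clamp, GC content.

Base counts: A=6, T=3, G=9, C=4 (length 22).
homopolymer run: longest run = 2 ✓
GC clamp: 3' end AA has 0 G/C, need ≥1 ✗
Tm: Tm = 64.9 + 41·(13 − 16.4)/22 = 58.6°C ✓
GC content: GC 13/22 = 59.1%, outside 45.5–58.8% ✗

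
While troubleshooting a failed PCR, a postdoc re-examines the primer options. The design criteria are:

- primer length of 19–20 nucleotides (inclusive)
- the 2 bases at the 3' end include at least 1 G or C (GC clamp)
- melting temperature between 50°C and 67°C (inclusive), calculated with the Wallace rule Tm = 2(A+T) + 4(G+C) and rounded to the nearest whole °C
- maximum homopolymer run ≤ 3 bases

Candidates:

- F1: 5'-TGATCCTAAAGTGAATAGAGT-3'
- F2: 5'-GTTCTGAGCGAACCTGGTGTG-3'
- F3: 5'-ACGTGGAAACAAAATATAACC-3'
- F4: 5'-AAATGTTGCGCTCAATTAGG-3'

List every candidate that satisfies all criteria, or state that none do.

F4 only.

F1 (21 nt, A=8 T=6 G=5 C=2): length 21, outside 19–20 ✗; 3' end GT has 1 G/C ✓; Tm = 2·14 + 4·7 = 56°C ✓; longest run = 3 ✓ — fails.
F2 (21 nt, A=3 T=6 G=8 C=4): length 21, outside 19–20 ✗; 3' end TG has 1 G/C ✓; Tm = 2·9 + 4·12 = 66°C ✓; longest run = 2 ✓ — fails.
F3 (21 nt, A=11 T=3 G=3 C=4): length 21, outside 19–20 ✗; 3' end CC has 2 G/C ✓; Tm = 2·14 + 4·7 = 56°C ✓; longest run = 4, exceeds 3 ✗ — fails.
F4 (20 nt, A=6 T=6 G=5 C=3): length 20 ✓; 3' end GG has 2 G/C ✓; Tm = 2·12 + 4·8 = 56°C ✓; longest run = 3 ✓ — passes.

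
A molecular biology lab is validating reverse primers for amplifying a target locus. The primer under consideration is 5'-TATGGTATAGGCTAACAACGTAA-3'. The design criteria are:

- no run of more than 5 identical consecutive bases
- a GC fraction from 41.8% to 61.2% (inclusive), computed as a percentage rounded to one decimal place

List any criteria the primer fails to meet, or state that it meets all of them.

Base counts: A=9, T=6, G=5, C=3 (length 23).
homopolymer run: longest run = 2 ✓
GC content: GC 8/23 = 34.8%, outside 41.8–61.2% ✗

Fails: GC content.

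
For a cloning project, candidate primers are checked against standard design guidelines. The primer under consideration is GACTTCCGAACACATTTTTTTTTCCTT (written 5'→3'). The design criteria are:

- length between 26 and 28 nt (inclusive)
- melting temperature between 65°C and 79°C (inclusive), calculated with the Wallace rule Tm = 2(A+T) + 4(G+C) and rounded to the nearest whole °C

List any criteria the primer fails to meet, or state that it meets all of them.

Meets all criteria.

Base counts: A=5, T=13, G=2, C=7 (length 27).
length: length 27 ✓
Tm: Tm = 2·18 + 4·9 = 72°C ✓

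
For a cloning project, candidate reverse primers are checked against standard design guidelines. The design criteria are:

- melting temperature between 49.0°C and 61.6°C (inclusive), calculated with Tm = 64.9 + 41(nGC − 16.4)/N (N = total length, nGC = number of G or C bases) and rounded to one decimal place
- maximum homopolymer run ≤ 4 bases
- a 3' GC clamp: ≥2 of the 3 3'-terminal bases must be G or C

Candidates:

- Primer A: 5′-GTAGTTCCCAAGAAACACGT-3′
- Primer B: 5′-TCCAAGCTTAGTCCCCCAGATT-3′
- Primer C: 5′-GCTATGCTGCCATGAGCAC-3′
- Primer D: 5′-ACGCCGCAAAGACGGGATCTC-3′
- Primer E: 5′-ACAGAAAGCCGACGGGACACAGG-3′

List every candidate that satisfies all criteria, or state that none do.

Primer A (20 nt, A=7 T=4 G=4 C=5): Tm = 64.9 + 41·(9 − 16.4)/20 = 49.7°C ✓; longest run = 3 ✓; 3' end CGT has 2 G/C ✓ — passes.
Primer B (22 nt, A=5 T=6 G=3 C=8): Tm = 64.9 + 41·(11 − 16.4)/22 = 54.8°C ✓; longest run = 5, exceeds 4 ✗; 3' end ATT has 0 G/C, need ≥2 ✗ — fails.
Primer C (19 nt, A=4 T=4 G=5 C=6): Tm = 64.9 + 41·(11 − 16.4)/19 = 53.2°C ✓; longest run = 2 ✓; 3' end CAC has 2 G/C ✓ — passes.
Primer D (21 nt, A=6 T=2 G=6 C=7): Tm = 64.9 + 41·(13 − 16.4)/21 = 58.3°C ✓; longest run = 3 ✓; 3' end CTC has 2 G/C ✓ — passes.
Primer E (23 nt, A=9 T=0 G=8 C=6): Tm = 64.9 + 41·(14 − 16.4)/23 = 60.6°C ✓; longest run = 3 ✓; 3' end AGG has 2 G/C ✓ — passes.

Primer A, Primer C, Primer D and Primer E.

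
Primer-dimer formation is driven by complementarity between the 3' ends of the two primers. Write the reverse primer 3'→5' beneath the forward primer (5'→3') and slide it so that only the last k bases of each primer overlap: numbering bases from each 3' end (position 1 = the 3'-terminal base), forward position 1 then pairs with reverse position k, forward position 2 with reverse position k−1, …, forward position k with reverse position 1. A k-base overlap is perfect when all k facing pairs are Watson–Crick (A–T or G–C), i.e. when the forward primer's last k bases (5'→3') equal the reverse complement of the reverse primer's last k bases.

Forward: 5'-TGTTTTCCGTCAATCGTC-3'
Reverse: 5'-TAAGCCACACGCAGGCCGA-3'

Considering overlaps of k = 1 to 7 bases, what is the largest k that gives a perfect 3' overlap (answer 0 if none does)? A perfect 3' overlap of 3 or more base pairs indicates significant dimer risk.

Longest perfect overlap: 2 complementary base pairs; below the dimer-risk threshold (threshold 3).

Last 7 bases (5'→3') — forward …AATCGTC, reverse …AGGCCGA.
Reverse complement of the reverse primer's last 7 bases: TCGGCCT; its first k bases are the reverse complement of the reverse primer's last k bases, so a perfect k-base overlap needs the forward primer's last k bases to equal them.
Comparing (forward last k vs required): k=1: C vs T ✗; k=2: TC vs TC ✓; k=3: GTC vs TCG ✗; k=4: CGTC vs TCGG ✗; k=5: TCGTC vs TCGGC ✗; k=6: ATCGTC vs TCGGCC ✗; k=7: AATCGTC vs TCGGCCT ✗.
Only k = 2 is perfect, so the longest perfect 3' overlap is 2.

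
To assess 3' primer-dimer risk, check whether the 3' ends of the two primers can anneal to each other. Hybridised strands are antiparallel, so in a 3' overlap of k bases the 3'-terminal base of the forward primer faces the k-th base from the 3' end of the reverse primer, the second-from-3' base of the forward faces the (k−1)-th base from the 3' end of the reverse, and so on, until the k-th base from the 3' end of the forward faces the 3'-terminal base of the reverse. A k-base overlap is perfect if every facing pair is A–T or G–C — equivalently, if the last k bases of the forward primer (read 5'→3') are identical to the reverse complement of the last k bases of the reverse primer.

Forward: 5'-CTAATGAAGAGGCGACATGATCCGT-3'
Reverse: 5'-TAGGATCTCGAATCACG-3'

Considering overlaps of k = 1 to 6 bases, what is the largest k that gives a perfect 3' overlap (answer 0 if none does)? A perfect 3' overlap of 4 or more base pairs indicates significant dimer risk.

Last 6 bases (5'→3') — forward …ATCCGT, reverse …ATCACG.
Reverse complement of the reverse primer's last 6 bases: CGTGAT; its first k bases are the reverse complement of the reverse primer's last k bases, so a perfect k-base overlap needs the forward primer's last k bases to equal them.
Comparing (forward last k vs required): k=1: T vs C ✗; k=2: GT vs CG ✗; k=3: CGT vs CGT ✓; k=4: CCGT vs CGTG ✗; k=5: TCCGT vs CGTGA ✗; k=6: ATCCGT vs CGTGAT ✗.
Only k = 3 is perfect, so the longest perfect 3' overlap is 3.

Longest perfect overlap: 3 complementary base pairs; below the dimer-risk threshold (threshold 4).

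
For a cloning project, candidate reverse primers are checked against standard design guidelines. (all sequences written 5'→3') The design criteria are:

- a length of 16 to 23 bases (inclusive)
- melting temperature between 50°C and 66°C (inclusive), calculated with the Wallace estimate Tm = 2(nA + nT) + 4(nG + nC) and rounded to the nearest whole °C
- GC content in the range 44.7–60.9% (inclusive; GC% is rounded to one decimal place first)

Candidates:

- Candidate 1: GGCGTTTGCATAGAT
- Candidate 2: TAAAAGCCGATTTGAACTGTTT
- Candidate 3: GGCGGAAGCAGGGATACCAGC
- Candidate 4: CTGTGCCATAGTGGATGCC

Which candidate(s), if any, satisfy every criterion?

Candidate 1 (15 nt, A=3 T=5 G=5 C=2): length 15, outside 16–23 ✗; Tm = 2·8 + 4·7 = 44°C, outside 50–66°C ✗; GC 7/15 = 46.7% ✓ — fails.
Candidate 2 (22 nt, A=7 T=8 G=4 C=3): length 22 ✓; Tm = 2·15 + 4·7 = 58°C ✓; GC 7/22 = 31.8%, outside 44.7–60.9% ✗ — fails.
Candidate 3 (21 nt, A=6 T=1 G=9 C=5): length 21 ✓; Tm = 2·7 + 4·14 = 70°C, outside 50–66°C ✗; GC 14/21 = 66.7%, outside 44.7–60.9% ✗ — fails.
Candidate 4 (19 nt, A=3 T=5 G=6 C=5): length 19 ✓; Tm = 2·8 + 4·11 = 60°C ✓; GC 11/19 = 57.9% ✓ — passes.

Candidate 4 only.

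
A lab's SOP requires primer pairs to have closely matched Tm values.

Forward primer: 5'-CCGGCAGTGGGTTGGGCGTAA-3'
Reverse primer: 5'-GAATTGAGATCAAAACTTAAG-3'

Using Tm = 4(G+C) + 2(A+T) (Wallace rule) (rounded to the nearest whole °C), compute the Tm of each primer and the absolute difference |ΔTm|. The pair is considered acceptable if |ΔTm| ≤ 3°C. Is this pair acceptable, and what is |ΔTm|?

|ΔTm| = 16°C; the pair is not acceptable.

Forward: A=3 T=4 G=10 C=4 → Tm = 2·7 + 4·14 = 70°C.
Reverse: A=10 T=5 G=4 C=2 → Tm = 2·15 + 4·6 = 54°C.
|ΔTm| = |70 − 54| = 16°C, > 3°C.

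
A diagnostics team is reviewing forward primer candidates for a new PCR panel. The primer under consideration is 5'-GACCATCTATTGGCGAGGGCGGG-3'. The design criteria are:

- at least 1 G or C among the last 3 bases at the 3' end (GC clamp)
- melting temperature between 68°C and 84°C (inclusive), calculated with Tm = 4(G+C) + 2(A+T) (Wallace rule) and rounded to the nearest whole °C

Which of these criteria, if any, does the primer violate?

Base counts: A=4, T=4, G=10, C=5 (length 23).
GC clamp: 3' end GGG has 3 G/C ✓
Tm: Tm = 2·8 + 4·15 = 76°C ✓

Meets all criteria.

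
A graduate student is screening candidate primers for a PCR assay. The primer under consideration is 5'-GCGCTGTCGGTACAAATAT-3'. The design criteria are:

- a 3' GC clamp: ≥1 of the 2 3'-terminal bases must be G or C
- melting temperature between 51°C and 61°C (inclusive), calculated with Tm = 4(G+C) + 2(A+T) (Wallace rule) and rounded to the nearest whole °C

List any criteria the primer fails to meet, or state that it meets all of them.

Fails: GC clamp.

Base counts: A=5, T=5, G=5, C=4 (length 19).
GC clamp: 3' end AT has 0 G/C, need ≥1 ✗
Tm: Tm = 2·10 + 4·9 = 56°C ✓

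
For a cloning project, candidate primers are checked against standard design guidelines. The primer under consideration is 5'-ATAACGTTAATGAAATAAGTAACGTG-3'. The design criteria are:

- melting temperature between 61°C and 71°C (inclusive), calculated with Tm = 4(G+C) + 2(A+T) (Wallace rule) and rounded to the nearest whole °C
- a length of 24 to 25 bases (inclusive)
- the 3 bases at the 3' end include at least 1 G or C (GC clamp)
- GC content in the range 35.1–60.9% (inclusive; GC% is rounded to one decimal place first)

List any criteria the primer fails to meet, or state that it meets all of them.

Base counts: A=12, T=7, G=5, C=2 (length 26).
Tm: Tm = 2·19 + 4·7 = 66°C ✓
length: length 26, outside 24–25 ✗
GC clamp: 3' end GTG has 2 G/C ✓
GC content: GC 7/26 = 26.9%, outside 35.1–60.9% ✗

Fails: length, GC content.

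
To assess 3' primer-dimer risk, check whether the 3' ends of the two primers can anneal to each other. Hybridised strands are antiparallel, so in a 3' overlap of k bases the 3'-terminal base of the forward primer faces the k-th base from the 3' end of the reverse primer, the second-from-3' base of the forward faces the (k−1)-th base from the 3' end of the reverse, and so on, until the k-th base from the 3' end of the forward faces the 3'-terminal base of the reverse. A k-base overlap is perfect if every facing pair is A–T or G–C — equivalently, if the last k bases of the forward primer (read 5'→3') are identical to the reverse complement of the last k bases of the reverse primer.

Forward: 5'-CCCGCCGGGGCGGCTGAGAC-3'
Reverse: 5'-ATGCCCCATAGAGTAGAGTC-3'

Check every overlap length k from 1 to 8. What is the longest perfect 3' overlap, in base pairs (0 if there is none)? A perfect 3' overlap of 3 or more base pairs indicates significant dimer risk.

Last 8 bases (5'→3') — forward …GCTGAGAC, reverse …GTAGAGTC.
Reverse complement of the reverse primer's last 8 bases: GACTCTAC; its first k bases are the reverse complement of the reverse primer's last k bases, so a perfect k-base overlap needs the forward primer's last k bases to equal them.
Comparing (forward last k vs required): k=1: C vs G ✗; k=2: AC vs GA ✗; k=3: GAC vs GAC ✓; k=4: AGAC vs GACT ✗; k=5: GAGAC vs GACTC ✗; k=6: TGAGAC vs GACTCT ✗; k=7: CTGAGAC vs GACTCTA ✗; k=8: GCTGAGAC vs GACTCTAC ✗.
Only k = 3 is perfect, so the longest perfect 3' overlap is 3.

Longest perfect overlap: 3 complementary base pairs; significant dimer risk (threshold 3).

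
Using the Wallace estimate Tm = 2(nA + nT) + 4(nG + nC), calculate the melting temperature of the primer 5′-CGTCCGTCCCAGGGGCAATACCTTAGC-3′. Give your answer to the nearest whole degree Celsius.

88°C

Base counts: A=5, T=5, G=7, C=10 (length 27).
Tm = 2·(5+5) + 4·(7+10) = 2·10 + 4·17 = 20 + 68 = 88°C.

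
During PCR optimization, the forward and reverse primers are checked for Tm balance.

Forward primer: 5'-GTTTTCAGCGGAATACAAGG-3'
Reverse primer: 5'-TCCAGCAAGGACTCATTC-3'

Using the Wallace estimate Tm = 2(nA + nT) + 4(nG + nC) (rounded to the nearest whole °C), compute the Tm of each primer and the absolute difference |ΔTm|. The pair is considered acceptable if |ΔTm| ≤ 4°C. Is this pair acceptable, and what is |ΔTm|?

Forward: A=6 T=5 G=6 C=3 → Tm = 2·11 + 4·9 = 58°C.
Reverse: A=5 T=4 G=3 C=6 → Tm = 2·9 + 4·9 = 54°C.
|ΔTm| = |58 − 54| = 4°C, ≤ 4°C.

|ΔTm| = 4°C; the pair is acceptable.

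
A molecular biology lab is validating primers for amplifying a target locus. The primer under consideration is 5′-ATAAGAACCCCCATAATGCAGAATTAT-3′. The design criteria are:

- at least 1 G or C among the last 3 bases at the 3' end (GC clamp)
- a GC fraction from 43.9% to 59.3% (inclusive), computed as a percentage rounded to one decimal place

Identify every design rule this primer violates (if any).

Base counts: A=12, T=6, G=3, C=6 (length 27).
GC clamp: 3' end TAT has 0 G/C, need ≥1 ✗
GC content: GC 9/27 = 33.3%, outside 43.9–59.3% ✗

Fails: GC clamp, GC content.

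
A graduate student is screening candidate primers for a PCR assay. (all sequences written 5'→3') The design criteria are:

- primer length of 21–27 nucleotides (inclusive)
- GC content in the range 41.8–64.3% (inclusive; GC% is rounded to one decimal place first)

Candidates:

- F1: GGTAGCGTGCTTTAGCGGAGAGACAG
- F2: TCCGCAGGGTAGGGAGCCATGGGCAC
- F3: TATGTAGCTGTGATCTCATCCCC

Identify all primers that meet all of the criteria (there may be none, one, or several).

F1 and F3.

F1 (26 nt, A=6 T=5 G=11 C=4): length 26 ✓; GC 15/26 = 57.7% ✓ — passes.
F2 (26 nt, A=5 T=3 G=11 C=7): length 26 ✓; GC 18/26 = 69.2%, outside 41.8–64.3% ✗ — fails.
F3 (23 nt, A=4 T=8 G=4 C=7): length 23 ✓; GC 11/23 = 47.8% ✓ — passes.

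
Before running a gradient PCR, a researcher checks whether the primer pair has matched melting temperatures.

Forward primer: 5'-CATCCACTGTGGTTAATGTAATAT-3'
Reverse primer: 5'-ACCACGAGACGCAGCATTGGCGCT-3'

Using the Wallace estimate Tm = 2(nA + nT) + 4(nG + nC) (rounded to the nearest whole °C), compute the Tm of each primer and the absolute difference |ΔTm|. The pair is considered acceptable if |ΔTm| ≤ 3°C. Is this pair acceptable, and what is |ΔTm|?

Forward: A=7 T=9 G=4 C=4 → Tm = 2·16 + 4·8 = 64°C.
Reverse: A=6 T=3 G=7 C=8 → Tm = 2·9 + 4·15 = 78°C.
|ΔTm| = |64 − 78| = 14°C, > 3°C.

|ΔTm| = 14°C; the pair is not acceptable.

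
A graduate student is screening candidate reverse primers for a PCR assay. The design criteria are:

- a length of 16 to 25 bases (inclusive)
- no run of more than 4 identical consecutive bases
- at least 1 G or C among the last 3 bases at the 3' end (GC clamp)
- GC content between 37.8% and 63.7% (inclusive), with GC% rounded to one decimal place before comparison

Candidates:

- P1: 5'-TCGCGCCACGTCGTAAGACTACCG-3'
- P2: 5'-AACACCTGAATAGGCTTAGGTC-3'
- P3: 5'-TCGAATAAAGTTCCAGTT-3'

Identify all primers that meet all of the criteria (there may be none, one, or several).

P1 (24 nt, A=5 T=4 G=6 C=9): length 24 ✓; longest run = 2 ✓; 3' end CCG has 3 G/C ✓; GC 15/24 = 62.5% ✓ — passes.
P2 (22 nt, A=7 T=5 G=5 C=5): length 22 ✓; longest run = 2 ✓; 3' end GTC has 2 G/C ✓; GC 10/22 = 45.5% ✓ — passes.
P3 (18 nt, A=6 T=6 G=3 C=3): length 18 ✓; longest run = 3 ✓; 3' end GTT has 1 G/C ✓; GC 6/18 = 33.3%, outside 37.8–63.7% ✗ — fails.

P1 and P2.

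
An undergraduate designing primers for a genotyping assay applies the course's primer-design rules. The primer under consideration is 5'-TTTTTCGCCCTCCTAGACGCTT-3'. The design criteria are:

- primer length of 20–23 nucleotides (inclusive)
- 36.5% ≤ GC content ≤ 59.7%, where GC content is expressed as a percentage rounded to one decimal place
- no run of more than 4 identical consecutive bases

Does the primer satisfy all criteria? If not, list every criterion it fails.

Base counts: A=2, T=9, G=3, C=8 (length 22).
length: length 22 ✓
GC content: GC 11/22 = 50.0% ✓
homopolymer run: longest run = 5, exceeds 4 ✗

Fails: homopolymer run.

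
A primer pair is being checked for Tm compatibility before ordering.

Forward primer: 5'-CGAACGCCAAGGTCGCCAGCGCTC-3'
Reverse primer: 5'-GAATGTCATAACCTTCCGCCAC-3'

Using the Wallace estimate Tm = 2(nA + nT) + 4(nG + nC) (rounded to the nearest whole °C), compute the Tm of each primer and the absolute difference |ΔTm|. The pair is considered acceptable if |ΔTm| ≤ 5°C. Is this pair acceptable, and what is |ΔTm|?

|ΔTm| = 16°C; the pair is not acceptable.

Forward: A=5 T=2 G=7 C=10 → Tm = 2·7 + 4·17 = 82°C.
Reverse: A=6 T=5 G=3 C=8 → Tm = 2·11 + 4·11 = 66°C.
|ΔTm| = |82 − 66| = 16°C, > 5°C.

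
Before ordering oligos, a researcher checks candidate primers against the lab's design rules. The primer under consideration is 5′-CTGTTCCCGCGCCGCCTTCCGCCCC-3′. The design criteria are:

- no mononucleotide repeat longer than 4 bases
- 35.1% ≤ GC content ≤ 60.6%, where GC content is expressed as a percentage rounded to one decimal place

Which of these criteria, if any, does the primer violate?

Fails: GC content.

Base counts: A=0, T=5, G=5, C=15 (length 25).
homopolymer run: longest run = 4 ✓
GC content: GC 20/25 = 80.0%, outside 35.1–60.6% ✗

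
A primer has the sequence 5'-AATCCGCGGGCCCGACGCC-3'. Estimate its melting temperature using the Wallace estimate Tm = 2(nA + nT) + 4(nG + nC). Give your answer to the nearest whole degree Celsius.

68°C

Base counts: A=3, T=1, G=6, C=9 (length 19).
Tm = 2·(3+1) + 4·(6+9) = 2·4 + 4·15 = 8 + 60 = 68°C.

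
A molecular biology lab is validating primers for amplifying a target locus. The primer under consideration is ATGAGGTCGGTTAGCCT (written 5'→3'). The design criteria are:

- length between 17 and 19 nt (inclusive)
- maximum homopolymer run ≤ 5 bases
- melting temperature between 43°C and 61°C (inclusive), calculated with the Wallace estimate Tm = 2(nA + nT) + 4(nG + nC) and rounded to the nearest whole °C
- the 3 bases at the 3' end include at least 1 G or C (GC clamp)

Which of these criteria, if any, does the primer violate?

Meets all criteria.

Base counts: A=3, T=5, G=6, C=3 (length 17).
length: length 17 ✓
homopolymer run: longest run = 2 ✓
Tm: Tm = 2·8 + 4·9 = 52°C ✓
GC clamp: 3' end CCT has 2 G/C ✓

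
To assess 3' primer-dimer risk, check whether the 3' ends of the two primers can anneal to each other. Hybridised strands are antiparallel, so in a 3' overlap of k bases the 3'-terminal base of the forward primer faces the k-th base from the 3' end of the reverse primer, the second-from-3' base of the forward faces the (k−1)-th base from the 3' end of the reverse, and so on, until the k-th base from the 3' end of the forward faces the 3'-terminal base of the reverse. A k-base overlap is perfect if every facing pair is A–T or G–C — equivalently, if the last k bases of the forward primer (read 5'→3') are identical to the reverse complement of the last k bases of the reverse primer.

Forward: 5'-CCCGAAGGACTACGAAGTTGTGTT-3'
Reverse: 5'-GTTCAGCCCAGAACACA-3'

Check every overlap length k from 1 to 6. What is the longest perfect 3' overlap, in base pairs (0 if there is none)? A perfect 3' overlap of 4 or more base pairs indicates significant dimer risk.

Longest perfect overlap: 6 complementary base pairs; significant dimer risk (threshold 4).

Last 6 bases (5'→3') — forward …TGTGTT, reverse …AACACA.
Reverse complement of the reverse primer's last 6 bases: TGTGTT; its first k bases are the reverse complement of the reverse primer's last k bases, so a perfect k-base overlap needs the forward primer's last k bases to equal them.
Comparing (forward last k vs required): k=1: T vs T ✓; k=2: TT vs TG ✗; k=3: GTT vs TGT ✗; k=4: TGTT vs TGTG ✗; k=5: GTGTT vs TGTGT ✗; k=6: TGTGTT vs TGTGTT ✓.
Perfect overlaps at k = 1, 6; the largest is 6.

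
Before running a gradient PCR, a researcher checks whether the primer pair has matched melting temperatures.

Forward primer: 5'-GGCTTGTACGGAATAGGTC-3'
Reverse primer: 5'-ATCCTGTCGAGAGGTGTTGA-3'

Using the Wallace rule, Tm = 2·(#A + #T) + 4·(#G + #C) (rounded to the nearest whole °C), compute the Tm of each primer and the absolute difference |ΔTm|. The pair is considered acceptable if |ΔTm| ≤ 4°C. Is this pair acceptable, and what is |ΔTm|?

|ΔTm| = 2°C; the pair is acceptable.

Forward: A=4 T=5 G=7 C=3 → Tm = 2·9 + 4·10 = 58°C.
Reverse: A=4 T=6 G=7 C=3 → Tm = 2·10 + 4·10 = 60°C.
|ΔTm| = |58 − 60| = 2°C, ≤ 4°C.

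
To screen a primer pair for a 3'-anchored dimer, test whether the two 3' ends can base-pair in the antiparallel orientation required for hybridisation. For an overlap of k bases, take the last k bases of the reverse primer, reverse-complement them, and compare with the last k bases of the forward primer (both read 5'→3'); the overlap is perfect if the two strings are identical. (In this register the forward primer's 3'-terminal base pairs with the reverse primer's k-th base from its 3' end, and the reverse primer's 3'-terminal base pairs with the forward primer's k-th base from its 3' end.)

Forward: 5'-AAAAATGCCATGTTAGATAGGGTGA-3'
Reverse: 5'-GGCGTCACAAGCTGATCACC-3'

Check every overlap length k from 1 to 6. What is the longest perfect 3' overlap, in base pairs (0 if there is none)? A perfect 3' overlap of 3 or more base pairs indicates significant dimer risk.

Last 6 bases (5'→3') — forward …GGGTGA, reverse …ATCACC.
Reverse complement of the reverse primer's last 6 bases: GGTGAT; its first k bases are the reverse complement of the reverse primer's last k bases, so a perfect k-base overlap needs the forward primer's last k bases to equal them.
Comparing (forward last k vs required): k=1: A vs G ✗; k=2: GA vs GG ✗; k=3: TGA vs GGT ✗; k=4: GTGA vs GGTG ✗; k=5: GGTGA vs GGTGA ✓; k=6: GGGTGA vs GGTGAT ✗.
Only k = 5 is perfect, so the longest perfect 3' overlap is 5.

Longest perfect overlap: 5 complementary base pairs; significant dimer risk (threshold 3).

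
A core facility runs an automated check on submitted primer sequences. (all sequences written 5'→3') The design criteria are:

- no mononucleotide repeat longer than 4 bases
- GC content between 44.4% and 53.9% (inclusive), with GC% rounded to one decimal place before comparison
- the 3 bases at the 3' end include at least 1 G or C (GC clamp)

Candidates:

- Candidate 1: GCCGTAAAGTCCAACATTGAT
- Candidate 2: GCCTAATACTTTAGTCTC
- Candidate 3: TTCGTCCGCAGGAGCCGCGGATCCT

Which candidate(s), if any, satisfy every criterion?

Candidate 1 (21 nt, A=7 T=5 G=4 C=5): longest run = 3 ✓; GC 9/21 = 42.9%, outside 44.4–53.9% ✗; 3' end GAT has 1 G/C ✓ — fails.
Candidate 2 (18 nt, A=4 T=7 G=2 C=5): longest run = 3 ✓; GC 7/18 = 38.9%, outside 44.4–53.9% ✗; 3' end CTC has 2 G/C ✓ — fails.
Candidate 3 (25 nt, A=3 T=5 G=8 C=9): longest run = 2 ✓; GC 17/25 = 68.0%, outside 44.4–53.9% ✗; 3' end CCT has 2 G/C ✓ — fails.

None of the candidates satisfy all criteria.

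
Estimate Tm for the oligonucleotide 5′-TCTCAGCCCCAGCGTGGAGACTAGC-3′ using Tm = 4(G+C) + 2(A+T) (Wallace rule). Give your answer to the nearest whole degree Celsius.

82°C

Base counts: A=5, T=4, G=7, C=9 (length 25).
Tm = 2·(5+4) + 4·(7+9) = 2·9 + 4·16 = 18 + 64 = 82°C.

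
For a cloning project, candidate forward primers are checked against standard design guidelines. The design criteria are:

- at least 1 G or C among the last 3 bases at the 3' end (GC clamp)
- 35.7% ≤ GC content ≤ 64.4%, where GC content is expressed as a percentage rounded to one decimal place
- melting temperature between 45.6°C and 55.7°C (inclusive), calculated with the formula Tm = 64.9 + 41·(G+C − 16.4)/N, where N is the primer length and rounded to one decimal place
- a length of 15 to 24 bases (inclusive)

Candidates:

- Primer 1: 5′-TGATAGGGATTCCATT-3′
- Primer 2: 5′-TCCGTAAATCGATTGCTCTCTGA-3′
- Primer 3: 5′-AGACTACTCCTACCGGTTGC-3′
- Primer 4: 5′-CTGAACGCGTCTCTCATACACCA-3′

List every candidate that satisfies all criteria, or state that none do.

Primer 1 (16 nt, A=4 T=6 G=4 C=2): 3' end ATT has 0 G/C, need ≥1 ✗; GC 6/16 = 37.5% ✓; Tm = 64.9 + 41·(6 − 16.4)/16 = 38.3°C, outside 45.6–55.7°C ✗; length 16 ✓ — fails.
Primer 2 (23 nt, A=5 T=8 G=4 C=6): 3' end TGA has 1 G/C ✓; GC 10/23 = 43.5% ✓; Tm = 64.9 + 41·(10 − 16.4)/23 = 53.5°C ✓; length 23 ✓ — passes.
Primer 3 (20 nt, A=4 T=5 G=4 C=7): 3' end TGC has 2 G/C ✓; GC 11/20 = 55.0% ✓; Tm = 64.9 + 41·(11 − 16.4)/20 = 53.8°C ✓; length 20 ✓ — passes.
Primer 4 (23 nt, A=6 T=5 G=3 C=9): 3' end CCA has 2 G/C ✓; GC 12/23 = 52.2% ✓; Tm = 64.9 + 41·(12 − 16.4)/23 = 57.1°C, outside 45.6–55.7°C ✗; length 23 ✓ — fails.

Primer 2 and Primer 3.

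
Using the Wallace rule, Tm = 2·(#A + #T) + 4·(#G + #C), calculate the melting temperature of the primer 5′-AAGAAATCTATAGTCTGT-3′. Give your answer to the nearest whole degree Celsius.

Base counts: A=7, T=6, G=3, C=2 (length 18).
Tm = 2·(7+6) + 4·(3+2) = 2·13 + 4·5 = 26 + 20 = 46°C.

46°C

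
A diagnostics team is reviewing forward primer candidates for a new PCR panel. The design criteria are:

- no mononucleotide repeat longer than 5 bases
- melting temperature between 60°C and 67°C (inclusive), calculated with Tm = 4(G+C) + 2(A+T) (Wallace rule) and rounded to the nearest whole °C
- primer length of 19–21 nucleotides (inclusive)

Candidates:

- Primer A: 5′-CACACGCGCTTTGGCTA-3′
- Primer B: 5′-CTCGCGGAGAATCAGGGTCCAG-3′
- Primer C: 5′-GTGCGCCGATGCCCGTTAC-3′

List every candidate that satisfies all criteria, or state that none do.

Primer A (17 nt, A=3 T=4 G=4 C=6): longest run = 3 ✓; Tm = 2·7 + 4·10 = 54°C, outside 60–67°C ✗; length 17, outside 19–21 ✗ — fails.
Primer B (22 nt, A=5 T=3 G=8 C=6): longest run = 3 ✓; Tm = 2·8 + 4·14 = 72°C, outside 60–67°C ✗; length 22, outside 19–21 ✗ — fails.
Primer C (19 nt, A=2 T=4 G=6 C=7): longest run = 3 ✓; Tm = 2·6 + 4·13 = 64°C ✓; length 19 ✓ — passes.

Primer C only.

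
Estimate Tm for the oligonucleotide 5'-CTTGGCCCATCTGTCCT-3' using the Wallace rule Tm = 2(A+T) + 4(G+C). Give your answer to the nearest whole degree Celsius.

Base counts: A=1, T=6, G=3, C=7 (length 17).
Tm = 2·(1+6) + 4·(3+7) = 2·7 + 4·10 = 14 + 40 = 54°C.

54°C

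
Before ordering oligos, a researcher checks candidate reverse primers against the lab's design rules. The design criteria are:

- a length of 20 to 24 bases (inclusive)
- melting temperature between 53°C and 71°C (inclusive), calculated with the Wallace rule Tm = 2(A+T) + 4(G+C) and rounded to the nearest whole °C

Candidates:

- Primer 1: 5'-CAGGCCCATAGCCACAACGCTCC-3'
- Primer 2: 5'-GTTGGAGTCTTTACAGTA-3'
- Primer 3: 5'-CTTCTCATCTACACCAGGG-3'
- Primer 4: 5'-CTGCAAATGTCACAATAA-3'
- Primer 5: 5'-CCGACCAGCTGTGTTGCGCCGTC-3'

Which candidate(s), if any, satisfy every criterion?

None of the candidates satisfy all criteria.

Primer 1 (23 nt, A=6 T=2 G=4 C=11): length 23 ✓; Tm = 2·8 + 4·15 = 76°C, outside 53–71°C ✗ — fails.
Primer 2 (18 nt, A=4 T=7 G=5 C=2): length 18, outside 20–24 ✗; Tm = 2·11 + 4·7 = 50°C, outside 53–71°C ✗ — fails.
Primer 3 (19 nt, A=4 T=5 G=3 C=7): length 19, outside 20–24 ✗; Tm = 2·9 + 4·10 = 58°C ✓ — fails.
Primer 4 (18 nt, A=8 T=4 G=2 C=4): length 18, outside 20–24 ✗; Tm = 2·12 + 4·6 = 48°C, outside 53–71°C ✗ — fails.
Primer 5 (23 nt, A=2 T=5 G=7 C=9): length 23 ✓; Tm = 2·7 + 4·16 = 78°C, outside 53–71°C ✗ — fails.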